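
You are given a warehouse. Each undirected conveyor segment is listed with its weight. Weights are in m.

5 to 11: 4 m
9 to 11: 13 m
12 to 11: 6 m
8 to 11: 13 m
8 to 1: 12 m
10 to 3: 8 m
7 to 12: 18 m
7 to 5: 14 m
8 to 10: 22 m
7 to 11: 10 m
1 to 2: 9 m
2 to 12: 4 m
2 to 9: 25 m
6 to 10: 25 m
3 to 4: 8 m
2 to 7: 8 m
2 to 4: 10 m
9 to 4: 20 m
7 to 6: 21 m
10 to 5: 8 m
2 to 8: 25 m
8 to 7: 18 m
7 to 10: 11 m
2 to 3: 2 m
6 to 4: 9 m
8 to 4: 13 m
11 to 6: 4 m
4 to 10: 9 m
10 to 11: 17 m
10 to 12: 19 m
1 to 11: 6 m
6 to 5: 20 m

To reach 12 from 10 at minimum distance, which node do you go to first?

3

Compare a few routes:
10 - 3 - 2 - 12: 8+2+4 = 14
10 - 12: 19 = 19
10 - 5 - 11 - 12: 8+4+6 = 18
Cheapest is 10 - 3 - 2 - 12 at 14 m.
So from 10 the first move is to 3.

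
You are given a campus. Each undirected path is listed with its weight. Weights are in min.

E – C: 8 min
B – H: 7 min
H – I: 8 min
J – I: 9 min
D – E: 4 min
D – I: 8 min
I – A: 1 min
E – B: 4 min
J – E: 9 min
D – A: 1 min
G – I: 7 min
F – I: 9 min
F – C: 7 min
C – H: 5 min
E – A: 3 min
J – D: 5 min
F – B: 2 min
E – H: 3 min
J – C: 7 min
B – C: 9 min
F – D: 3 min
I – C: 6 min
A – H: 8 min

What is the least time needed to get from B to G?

Settle nodes by increasing distance from B:
B: 0
F: 2  (via B)
E: 4  (via B)
D: 5  (via F)
A: 6  (via D)
H: 7  (via B)
I: 7  (via A)
C: 9  (via B)
J: 10  (via D)
G: 14  (via I)
Shortest route: B → F → D → A → I → G = 14 min.

14 min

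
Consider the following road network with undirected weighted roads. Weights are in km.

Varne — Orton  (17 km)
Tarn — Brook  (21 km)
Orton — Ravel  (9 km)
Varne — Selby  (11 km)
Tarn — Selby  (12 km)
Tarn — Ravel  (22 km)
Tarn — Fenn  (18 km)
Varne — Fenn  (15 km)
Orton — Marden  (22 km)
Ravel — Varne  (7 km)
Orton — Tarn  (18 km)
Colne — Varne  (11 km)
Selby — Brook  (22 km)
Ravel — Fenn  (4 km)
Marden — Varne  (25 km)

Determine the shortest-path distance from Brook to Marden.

Candidate routes:
Brook → Selby → Varne → Marden: 22+11+25 = 58
Brook → Tarn → Orton → Marden: 21+18+22 = 61
Cheapest is Brook → Selby → Varne → Marden at 58 km.

58 km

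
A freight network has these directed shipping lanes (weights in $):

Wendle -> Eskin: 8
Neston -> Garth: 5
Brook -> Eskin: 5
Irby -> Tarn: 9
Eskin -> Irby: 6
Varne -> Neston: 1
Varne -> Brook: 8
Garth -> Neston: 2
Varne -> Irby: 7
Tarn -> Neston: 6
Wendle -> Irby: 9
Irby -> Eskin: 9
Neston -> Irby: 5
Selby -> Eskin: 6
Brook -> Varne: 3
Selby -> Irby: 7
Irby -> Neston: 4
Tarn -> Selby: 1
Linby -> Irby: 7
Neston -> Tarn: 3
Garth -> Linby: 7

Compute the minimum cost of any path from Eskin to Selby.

$14

Compare a few routes:
Eskin → Irby → Tarn → Selby: 6+9+1 = 16
Eskin → Irby → Neston → Tarn → Selby: 6+4+3+1 = 14
The minimum is $14 via Eskin → Irby → Neston → Tarn → Selby.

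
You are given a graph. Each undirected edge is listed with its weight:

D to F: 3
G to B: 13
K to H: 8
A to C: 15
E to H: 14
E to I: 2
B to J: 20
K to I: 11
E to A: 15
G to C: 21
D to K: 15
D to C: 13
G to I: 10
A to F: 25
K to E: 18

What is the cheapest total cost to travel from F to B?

50

Settle nodes by increasing distance from F:
F: 0
D: 3  (via F)
C: 16  (via D)
K: 18  (via D)
A: 25  (via F)
H: 26  (via K)
I: 29  (via K)
E: 31  (via I)
G: 37  (via C)
B: 50  (via G)
Shortest route: F → D → C → G → B = 50.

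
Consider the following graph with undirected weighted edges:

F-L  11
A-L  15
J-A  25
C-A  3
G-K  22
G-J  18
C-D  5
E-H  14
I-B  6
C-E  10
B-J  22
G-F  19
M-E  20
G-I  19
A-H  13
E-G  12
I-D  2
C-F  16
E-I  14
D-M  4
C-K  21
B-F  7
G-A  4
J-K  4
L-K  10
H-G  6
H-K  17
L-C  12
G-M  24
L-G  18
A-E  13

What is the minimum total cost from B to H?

Enumerating some paths:
B–F–G–H: 7+19+6 = 32
B–I–G–H: 6+19+6 = 31
B–I–D–C–A–G–H: 6+2+5+3+4+6 = 26
B–I–D–C–A–H: 6+2+5+3+13 = 29
The minimum is 26 via B–I–D–C–A–G–H.

26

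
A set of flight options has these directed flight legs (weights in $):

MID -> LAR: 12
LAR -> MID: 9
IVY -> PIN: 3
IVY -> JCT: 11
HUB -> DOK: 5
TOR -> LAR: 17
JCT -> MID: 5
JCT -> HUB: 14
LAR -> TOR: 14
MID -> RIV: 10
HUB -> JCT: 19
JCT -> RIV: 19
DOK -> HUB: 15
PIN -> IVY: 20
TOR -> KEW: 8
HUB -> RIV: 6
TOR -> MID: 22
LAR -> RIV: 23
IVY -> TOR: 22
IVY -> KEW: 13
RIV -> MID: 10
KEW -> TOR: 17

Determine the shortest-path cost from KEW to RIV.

$49

Shortest distances from KEW:
KEW: 0
TOR: 17  (via KEW)
LAR: 34  (via TOR)
MID: 39  (via TOR)
RIV: 49  (via MID)
Shortest route: KEW → TOR → MID → RIV = $49.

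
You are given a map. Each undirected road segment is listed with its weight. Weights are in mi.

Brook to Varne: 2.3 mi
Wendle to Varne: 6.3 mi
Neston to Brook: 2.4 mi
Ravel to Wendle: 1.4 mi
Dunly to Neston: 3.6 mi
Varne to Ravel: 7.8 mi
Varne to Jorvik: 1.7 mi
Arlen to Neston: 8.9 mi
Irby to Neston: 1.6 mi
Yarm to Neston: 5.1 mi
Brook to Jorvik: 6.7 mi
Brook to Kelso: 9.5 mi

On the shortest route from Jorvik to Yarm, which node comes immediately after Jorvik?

Varne

Candidate routes:
Jorvik - Brook - Neston - Yarm: 6.7+2.4+5.1 = 14.2
Jorvik - Varne - Brook - Neston - Yarm: 1.7+2.3+2.4+5.1 = 11.5
Cheapest is Jorvik - Varne - Brook - Neston - Yarm at 11.5 mi.
So from Jorvik the first move is to Varne.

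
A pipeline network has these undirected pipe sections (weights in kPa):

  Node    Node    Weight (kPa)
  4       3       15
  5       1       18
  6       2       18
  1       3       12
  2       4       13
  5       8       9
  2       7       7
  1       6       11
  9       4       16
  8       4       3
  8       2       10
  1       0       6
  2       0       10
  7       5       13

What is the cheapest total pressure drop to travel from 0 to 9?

Settle nodes by increasing distance from 0:
0: 0
1: 6  (via 0)
2: 10  (via 0)
6: 17  (via 1)
7: 17  (via 2)
3: 18  (via 1)
8: 20  (via 2)
4: 23  (via 2)
5: 24  (via 1)
9: 39  (via 4)
Shortest route: 0 → 2 → 4 → 9 = 39 kPa.

39 kPa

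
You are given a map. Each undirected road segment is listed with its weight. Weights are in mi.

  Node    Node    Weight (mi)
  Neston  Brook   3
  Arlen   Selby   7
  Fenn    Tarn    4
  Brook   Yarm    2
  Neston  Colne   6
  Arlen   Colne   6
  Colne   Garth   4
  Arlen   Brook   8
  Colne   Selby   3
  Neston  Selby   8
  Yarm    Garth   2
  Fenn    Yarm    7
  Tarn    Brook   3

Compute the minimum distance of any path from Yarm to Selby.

9 mi

Shortest distances from Yarm:
Yarm: 0
Brook: 2  (via Yarm)
Garth: 2  (via Yarm)
Tarn: 5  (via Brook)
Neston: 5  (via Brook)
Colne: 6  (via Garth)
Fenn: 7  (via Yarm)
Selby: 9  (via Colne)
Shortest route: Yarm → Garth → Colne → Selby = 9 mi.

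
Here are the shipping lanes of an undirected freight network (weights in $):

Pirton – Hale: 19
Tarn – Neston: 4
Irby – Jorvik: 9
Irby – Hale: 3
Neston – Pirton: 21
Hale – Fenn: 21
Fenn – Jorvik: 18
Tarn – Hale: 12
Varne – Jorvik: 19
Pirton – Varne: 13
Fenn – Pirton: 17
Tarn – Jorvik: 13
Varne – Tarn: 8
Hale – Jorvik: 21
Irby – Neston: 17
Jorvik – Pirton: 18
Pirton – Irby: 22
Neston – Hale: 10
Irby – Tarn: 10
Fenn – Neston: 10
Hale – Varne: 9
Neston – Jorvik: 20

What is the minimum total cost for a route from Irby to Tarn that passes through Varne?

$20

Best Irby to Varne: Irby → Hale → Varne costing 12
Best Varne to Tarn: Varne → Tarn costing 8
Total via Varne: 12 + 8 = $20.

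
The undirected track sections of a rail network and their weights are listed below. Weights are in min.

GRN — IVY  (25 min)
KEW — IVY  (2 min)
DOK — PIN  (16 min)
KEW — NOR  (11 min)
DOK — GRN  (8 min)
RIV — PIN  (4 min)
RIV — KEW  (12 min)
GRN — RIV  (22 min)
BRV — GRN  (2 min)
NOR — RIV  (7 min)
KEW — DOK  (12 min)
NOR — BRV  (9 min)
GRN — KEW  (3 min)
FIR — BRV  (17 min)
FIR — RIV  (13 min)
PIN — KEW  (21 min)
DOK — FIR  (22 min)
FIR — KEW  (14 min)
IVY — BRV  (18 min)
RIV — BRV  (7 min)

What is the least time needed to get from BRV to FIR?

Candidate routes:
BRV–GRN–KEW–FIR: 2+3+14 = 19
BRV–RIV–FIR: 7+13 = 20
BRV–FIR: 17 = 17
The minimum is 17 min via BRV–FIR.

17 min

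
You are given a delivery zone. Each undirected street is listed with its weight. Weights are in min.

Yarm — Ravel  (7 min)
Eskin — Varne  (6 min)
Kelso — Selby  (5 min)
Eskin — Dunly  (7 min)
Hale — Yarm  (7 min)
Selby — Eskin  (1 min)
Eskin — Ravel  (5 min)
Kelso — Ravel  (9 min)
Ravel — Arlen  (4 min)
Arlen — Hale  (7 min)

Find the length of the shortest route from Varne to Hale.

Compare a few routes:
Varne → Eskin → Ravel → Arlen → Hale: 6+5+4+7 = 22
Varne → Eskin → Ravel → Yarm → Hale: 6+5+7+7 = 25
Cheapest is Varne → Eskin → Ravel → Arlen → Hale at 22 min.

22 min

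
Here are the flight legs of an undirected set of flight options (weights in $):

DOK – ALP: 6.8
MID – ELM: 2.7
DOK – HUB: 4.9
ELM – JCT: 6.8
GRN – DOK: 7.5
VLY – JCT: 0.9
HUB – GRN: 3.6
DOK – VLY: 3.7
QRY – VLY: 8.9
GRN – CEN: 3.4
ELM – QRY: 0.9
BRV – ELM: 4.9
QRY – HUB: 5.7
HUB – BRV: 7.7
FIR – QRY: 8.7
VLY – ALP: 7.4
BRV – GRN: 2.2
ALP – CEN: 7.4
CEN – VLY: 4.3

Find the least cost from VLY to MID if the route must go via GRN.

Best VLY to GRN: VLY → CEN → GRN costing 7.7
Shortest GRN→MID: GRN → BRV → ELM → MID = 9.8
Total via GRN: 7.7 + 9.8 = $17.5.

$17.5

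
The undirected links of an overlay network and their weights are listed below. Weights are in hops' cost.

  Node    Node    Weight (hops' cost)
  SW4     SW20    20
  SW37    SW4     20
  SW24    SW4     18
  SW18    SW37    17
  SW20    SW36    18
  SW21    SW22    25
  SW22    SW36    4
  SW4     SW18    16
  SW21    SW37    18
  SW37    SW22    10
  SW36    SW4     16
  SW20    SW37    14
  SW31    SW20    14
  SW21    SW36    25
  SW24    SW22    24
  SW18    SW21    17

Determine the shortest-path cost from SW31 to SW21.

Running Dijkstra from SW31:
SW31: 0
SW20: 14  (via SW31)
SW37: 28  (via SW20)
SW36: 32  (via SW20)
SW4: 34  (via SW20)
SW22: 36  (via SW36)
SW18: 45  (via SW37)
SW21: 46  (via SW37)
Shortest route: SW31–SW20–SW37–SW21 = 46 hops' cost.

46 hops' cost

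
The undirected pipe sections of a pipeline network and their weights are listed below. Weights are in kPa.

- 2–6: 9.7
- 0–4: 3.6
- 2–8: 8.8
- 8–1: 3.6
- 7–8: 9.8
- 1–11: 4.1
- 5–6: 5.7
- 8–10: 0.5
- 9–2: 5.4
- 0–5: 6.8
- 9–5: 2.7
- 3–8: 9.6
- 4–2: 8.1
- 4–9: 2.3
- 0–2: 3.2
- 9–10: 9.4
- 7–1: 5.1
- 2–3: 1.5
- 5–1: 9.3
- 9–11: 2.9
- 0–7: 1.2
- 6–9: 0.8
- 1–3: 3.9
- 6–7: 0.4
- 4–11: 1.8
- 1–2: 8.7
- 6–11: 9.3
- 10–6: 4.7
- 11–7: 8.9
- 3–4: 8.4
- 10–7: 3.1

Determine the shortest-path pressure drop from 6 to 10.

3.5 kPa

Shortest distances from 6:
6: 0
7: 0.4  (via 6)
9: 0.8  (via 6)
0: 1.6  (via 7)
4: 3.1  (via 9)
5: 3.5  (via 9)
10: 3.5  (via 7)
Shortest route: 6 → 7 → 10 = 3.5 kPa.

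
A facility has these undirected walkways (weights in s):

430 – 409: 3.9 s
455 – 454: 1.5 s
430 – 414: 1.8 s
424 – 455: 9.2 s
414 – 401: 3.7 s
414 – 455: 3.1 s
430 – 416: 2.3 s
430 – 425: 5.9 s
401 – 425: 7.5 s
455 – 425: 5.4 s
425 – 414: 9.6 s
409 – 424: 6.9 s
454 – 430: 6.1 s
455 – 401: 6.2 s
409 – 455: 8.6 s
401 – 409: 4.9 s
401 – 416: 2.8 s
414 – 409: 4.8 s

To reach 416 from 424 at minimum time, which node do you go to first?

Compare a few routes:
424 → 409 → 414 → 430 → 416: 6.9+4.8+1.8+2.3 = 15.8
424 → 409 → 401 → 416: 6.9+4.9+2.8 = 14.6
424 → 409 → 430 → 416: 6.9+3.9+2.3 = 13.1
The minimum is 13.1 s via 424 → 409 → 430 → 416.
So from 424 the first move is to 409.

409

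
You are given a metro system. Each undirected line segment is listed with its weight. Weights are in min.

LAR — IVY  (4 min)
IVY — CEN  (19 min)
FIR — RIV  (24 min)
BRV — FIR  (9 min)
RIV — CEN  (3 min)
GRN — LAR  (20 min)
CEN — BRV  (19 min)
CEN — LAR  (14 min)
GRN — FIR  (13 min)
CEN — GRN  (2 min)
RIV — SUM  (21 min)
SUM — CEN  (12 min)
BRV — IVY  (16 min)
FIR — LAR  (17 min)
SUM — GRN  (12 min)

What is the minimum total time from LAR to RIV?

Shortest distances from LAR:
LAR: 0
IVY: 4  (via LAR)
CEN: 14  (via LAR)
GRN: 16  (via CEN)
RIV: 17  (via CEN)
Shortest route: LAR–CEN–RIV = 17 min.

17 min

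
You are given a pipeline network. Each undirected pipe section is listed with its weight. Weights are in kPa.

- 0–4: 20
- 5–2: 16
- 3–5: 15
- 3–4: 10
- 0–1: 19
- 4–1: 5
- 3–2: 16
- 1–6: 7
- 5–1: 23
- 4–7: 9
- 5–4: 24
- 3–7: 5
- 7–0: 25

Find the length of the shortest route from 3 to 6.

22 kPa

Compare a few routes:
3 - 7 - 4 - 1 - 6: 5+9+5+7 = 26
3 - 4 - 1 - 6: 10+5+7 = 22
3 - 5 - 1 - 6: 15+23+7 = 45
The minimum is 22 kPa via 3 - 4 - 1 - 6.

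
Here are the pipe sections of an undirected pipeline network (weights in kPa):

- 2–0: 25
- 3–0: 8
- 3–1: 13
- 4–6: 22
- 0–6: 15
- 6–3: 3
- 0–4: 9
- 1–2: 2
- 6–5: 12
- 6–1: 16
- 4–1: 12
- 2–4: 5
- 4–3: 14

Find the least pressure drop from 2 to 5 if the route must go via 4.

Best 2 to 4: 2–4 costing 5
Shortest 4→5: 4–3–6–5 = 29
Total via 4: 5 + 29 = 34 kPa.

34 kPa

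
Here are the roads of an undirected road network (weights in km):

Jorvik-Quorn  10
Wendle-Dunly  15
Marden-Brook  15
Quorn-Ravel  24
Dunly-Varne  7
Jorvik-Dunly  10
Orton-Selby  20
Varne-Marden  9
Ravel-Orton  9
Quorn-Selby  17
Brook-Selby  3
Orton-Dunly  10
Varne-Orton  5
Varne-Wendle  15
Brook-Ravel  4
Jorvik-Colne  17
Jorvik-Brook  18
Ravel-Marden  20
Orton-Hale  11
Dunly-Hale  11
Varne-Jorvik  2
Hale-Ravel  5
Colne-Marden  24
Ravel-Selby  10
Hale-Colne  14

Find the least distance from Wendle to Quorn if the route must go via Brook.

53 km

Shortest Wendle→Brook: Wendle → Varne → Orton → Ravel → Brook = 33
Best Brook to Quorn: Brook → Selby → Quorn costing 20
Total via Brook: 33 + 20 = 53 km.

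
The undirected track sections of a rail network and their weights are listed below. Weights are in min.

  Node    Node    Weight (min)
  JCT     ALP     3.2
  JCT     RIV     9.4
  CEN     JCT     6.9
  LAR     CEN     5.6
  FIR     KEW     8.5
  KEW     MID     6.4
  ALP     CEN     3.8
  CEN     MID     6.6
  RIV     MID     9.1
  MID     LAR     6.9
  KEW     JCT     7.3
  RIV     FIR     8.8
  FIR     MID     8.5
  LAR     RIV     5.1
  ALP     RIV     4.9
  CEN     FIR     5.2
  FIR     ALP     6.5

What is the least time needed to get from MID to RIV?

9.1 min

Candidate routes:
MID - RIV: 9.1 = 9.1
MID - CEN - ALP - RIV: 6.6+3.8+4.9 = 15.3
MID - LAR - RIV: 6.9+5.1 = 12
MID - FIR - RIV: 8.5+8.8 = 17.3
The minimum is 9.1 min via MID - RIV.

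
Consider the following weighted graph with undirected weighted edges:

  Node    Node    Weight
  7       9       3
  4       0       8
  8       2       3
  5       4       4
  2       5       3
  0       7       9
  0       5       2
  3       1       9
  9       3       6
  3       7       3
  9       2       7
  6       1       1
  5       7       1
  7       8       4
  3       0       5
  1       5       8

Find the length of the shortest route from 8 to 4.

9

Running Dijkstra from 8:
8: 0
2: 3  (via 8)
7: 4  (via 8)
5: 5  (via 7)
0: 7  (via 5)
3: 7  (via 7)
9: 7  (via 7)
4: 9  (via 5)
Shortest route: 8 → 7 → 5 → 4 = 9.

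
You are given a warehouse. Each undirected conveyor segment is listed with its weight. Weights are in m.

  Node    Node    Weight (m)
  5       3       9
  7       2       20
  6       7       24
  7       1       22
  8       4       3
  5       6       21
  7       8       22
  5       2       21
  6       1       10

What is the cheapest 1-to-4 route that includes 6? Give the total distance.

59 m

Shortest 1→6: 1 → 6 = 10
Shortest 6→4: 6 → 7 → 8 → 4 = 49
Total via 6: 10 + 49 = 59 m.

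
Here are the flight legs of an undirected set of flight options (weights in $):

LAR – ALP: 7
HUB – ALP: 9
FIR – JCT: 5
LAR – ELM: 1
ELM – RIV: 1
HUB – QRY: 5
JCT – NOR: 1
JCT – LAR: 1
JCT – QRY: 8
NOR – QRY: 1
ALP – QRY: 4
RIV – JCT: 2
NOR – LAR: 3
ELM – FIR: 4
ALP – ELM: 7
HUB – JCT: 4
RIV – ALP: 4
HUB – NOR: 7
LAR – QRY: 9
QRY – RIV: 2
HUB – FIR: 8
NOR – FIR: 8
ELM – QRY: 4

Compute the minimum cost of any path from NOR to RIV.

Shortest distances from NOR:
NOR: 0
JCT: 1  (via NOR)
QRY: 1  (via NOR)
LAR: 2  (via JCT)
ELM: 3  (via LAR)
RIV: 3  (via JCT)
Shortest route: NOR → JCT → RIV = $3.

$3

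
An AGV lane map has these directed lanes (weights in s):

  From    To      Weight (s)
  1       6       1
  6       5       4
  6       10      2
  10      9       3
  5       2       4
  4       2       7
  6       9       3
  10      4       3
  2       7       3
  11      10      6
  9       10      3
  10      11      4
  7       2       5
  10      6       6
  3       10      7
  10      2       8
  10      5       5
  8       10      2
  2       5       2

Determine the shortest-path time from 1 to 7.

12 s

Running Dijkstra from 1:
1: 0
6: 1  (via 1)
10: 3  (via 6)
9: 4  (via 6)
5: 5  (via 6)
4: 6  (via 10)
11: 7  (via 10)
2: 9  (via 5)
7: 12  (via 2)
Shortest route: 1–6–5–2–7 = 12 s.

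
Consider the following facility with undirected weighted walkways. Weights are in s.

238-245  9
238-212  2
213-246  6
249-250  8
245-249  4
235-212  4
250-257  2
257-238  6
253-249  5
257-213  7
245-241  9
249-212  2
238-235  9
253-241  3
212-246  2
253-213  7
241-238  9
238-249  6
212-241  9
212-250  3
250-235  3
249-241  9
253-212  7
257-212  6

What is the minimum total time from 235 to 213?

Enumerating some paths:
235–250–257–213: 3+2+7 = 12
235–250–212–246–213: 3+3+2+6 = 14
The minimum is 12 s via 235–250–257–213.

12 s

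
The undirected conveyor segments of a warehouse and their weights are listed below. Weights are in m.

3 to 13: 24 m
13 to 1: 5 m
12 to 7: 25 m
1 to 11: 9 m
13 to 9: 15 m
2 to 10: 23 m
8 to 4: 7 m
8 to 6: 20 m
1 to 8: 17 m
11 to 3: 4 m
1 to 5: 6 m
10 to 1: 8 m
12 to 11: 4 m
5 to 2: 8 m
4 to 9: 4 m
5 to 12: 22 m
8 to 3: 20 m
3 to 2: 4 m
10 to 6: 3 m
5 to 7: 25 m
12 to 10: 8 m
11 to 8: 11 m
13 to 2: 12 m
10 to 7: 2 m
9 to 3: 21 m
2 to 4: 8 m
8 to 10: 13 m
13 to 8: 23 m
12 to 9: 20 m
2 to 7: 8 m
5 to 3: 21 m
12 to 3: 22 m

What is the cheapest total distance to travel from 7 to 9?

Shortest distances from 7:
7: 0
10: 2  (via 7)
6: 5  (via 10)
2: 8  (via 7)
1: 10  (via 10)
12: 10  (via 10)
3: 12  (via 2)
11: 14  (via 12)
8: 15  (via 10)
13: 15  (via 1)
4: 16  (via 2)
5: 16  (via 2)
9: 20  (via 4)
Shortest route: 7–2–4–9 = 20 m.

20 m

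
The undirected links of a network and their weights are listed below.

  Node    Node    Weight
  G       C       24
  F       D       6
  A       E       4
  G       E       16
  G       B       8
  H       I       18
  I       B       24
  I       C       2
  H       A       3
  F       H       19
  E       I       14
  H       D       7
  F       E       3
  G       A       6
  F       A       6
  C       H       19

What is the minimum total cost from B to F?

Compare a few routes:
B → G → A → H → D → F: 8+6+3+7+6 = 30
B → G → A → F: 8+6+6 = 20
B → G → E → F: 8+16+3 = 27
B → G → A → E → F: 8+6+4+3 = 21
The minimum is 20 via B → G → A → F.

20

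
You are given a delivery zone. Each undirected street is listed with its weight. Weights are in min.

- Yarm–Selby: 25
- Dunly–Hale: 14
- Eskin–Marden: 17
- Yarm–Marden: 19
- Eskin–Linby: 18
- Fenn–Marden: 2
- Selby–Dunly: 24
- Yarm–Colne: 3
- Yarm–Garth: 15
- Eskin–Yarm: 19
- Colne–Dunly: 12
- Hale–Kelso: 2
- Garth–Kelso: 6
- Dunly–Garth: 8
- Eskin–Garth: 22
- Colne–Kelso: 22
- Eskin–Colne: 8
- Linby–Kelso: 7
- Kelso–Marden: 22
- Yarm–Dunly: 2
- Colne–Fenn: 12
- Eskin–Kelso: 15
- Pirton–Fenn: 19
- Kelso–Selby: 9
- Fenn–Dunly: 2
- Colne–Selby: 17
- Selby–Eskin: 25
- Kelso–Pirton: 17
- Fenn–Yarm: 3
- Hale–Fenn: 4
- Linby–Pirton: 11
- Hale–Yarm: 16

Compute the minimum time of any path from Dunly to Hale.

6 min

Running Dijkstra from Dunly:
Dunly: 0
Fenn: 2  (via Dunly)
Yarm: 2  (via Dunly)
Marden: 4  (via Fenn)
Colne: 5  (via Yarm)
Hale: 6  (via Fenn)
Shortest route: Dunly–Fenn–Hale = 6 min.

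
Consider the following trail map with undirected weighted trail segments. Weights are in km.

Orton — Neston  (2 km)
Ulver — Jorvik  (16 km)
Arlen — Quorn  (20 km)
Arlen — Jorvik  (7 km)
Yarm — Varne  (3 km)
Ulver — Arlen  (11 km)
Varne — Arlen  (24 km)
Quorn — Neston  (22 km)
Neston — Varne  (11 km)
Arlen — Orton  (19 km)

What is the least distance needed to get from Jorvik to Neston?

28 km

Enumerating some paths:
Jorvik - Arlen - Orton - Neston: 7+19+2 = 28
Jorvik - Arlen - Varne - Neston: 7+24+11 = 42
Jorvik - Ulver - Arlen - Orton - Neston: 16+11+19+2 = 48
Jorvik - Arlen - Quorn - Neston: 7+20+22 = 49
The minimum is 28 km via Jorvik - Arlen - Orton - Neston.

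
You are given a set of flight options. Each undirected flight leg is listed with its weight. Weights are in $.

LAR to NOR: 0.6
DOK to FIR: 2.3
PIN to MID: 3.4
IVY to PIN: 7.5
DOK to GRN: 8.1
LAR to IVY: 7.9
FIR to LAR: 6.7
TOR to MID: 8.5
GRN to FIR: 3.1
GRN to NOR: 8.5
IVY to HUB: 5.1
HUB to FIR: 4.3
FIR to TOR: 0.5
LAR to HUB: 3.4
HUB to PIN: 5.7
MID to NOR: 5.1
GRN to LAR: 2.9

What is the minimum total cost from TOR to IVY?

Candidate routes:
TOR - FIR - GRN - LAR - IVY: 0.5+3.1+2.9+7.9 = 14.4
TOR - FIR - HUB - IVY: 0.5+4.3+5.1 = 9.9
TOR - FIR - LAR - IVY: 0.5+6.7+7.9 = 15.1
TOR - FIR - GRN - LAR - HUB - IVY: 0.5+3.1+2.9+3.4+5.1 = 15
Cheapest is TOR - FIR - HUB - IVY at $9.9.

$9.9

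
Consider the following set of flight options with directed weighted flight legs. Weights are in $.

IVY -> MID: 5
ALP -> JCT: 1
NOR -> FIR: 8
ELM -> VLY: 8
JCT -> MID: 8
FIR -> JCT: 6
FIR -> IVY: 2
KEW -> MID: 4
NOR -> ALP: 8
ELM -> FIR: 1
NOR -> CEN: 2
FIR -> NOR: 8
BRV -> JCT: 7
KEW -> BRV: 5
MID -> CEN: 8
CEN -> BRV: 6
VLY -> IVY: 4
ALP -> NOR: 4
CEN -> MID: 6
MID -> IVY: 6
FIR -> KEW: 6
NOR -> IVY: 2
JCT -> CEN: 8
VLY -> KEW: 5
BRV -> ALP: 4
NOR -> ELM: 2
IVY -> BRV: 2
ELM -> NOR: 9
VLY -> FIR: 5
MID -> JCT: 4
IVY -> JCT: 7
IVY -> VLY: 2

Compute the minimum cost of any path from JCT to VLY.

Running Dijkstra from JCT:
JCT: 0
MID: 8  (via JCT)
CEN: 8  (via JCT)
IVY: 14  (via MID)
BRV: 14  (via CEN)
VLY: 16  (via IVY)
Shortest route: JCT–MID–IVY–VLY = $16.

$16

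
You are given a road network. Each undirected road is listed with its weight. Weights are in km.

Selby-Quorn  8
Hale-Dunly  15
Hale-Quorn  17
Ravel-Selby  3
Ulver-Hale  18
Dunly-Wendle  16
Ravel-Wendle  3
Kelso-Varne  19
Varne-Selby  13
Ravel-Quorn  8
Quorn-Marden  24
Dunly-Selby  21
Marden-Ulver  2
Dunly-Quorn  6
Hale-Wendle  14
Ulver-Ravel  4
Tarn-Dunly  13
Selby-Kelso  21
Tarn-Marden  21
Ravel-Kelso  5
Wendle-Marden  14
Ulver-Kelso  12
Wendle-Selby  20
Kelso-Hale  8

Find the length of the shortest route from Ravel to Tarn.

Compare a few routes:
Ravel → Ulver → Marden → Tarn: 4+2+21 = 27
Ravel → Selby → Quorn → Dunly → Tarn: 3+8+6+13 = 30
Cheapest is Ravel → Ulver → Marden → Tarn at 27 km.

27 km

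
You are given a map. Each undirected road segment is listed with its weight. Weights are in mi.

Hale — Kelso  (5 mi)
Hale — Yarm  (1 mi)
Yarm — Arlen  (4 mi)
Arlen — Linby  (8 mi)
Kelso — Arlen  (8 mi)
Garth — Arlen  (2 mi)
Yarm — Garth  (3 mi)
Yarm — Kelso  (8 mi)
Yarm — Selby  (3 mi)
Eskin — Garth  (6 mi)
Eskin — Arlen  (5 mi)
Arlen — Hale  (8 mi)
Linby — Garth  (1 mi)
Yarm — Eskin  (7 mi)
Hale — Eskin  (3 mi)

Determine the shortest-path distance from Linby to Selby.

7 mi

Running Dijkstra from Linby:
Linby: 0
Garth: 1  (via Linby)
Arlen: 3  (via Garth)
Yarm: 4  (via Garth)
Hale: 5  (via Yarm)
Selby: 7  (via Yarm)
Shortest route: Linby → Garth → Yarm → Selby = 7 mi.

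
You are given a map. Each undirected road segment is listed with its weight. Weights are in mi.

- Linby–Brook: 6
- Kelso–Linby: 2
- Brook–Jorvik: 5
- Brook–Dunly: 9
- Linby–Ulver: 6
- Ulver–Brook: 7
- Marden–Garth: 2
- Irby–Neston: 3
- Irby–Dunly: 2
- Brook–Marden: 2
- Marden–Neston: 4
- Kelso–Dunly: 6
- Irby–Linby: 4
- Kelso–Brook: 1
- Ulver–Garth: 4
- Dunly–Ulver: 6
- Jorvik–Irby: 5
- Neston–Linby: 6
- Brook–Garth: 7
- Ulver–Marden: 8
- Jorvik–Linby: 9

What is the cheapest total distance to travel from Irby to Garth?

9 mi

Settle nodes by increasing distance from Irby:
Irby: 0
Dunly: 2  (via Irby)
Neston: 3  (via Irby)
Linby: 4  (via Irby)
Jorvik: 5  (via Irby)
Kelso: 6  (via Linby)
Brook: 7  (via Kelso)
Marden: 7  (via Neston)
Ulver: 8  (via Dunly)
Garth: 9  (via Marden)
Shortest route: Irby → Neston → Marden → Garth = 9 mi.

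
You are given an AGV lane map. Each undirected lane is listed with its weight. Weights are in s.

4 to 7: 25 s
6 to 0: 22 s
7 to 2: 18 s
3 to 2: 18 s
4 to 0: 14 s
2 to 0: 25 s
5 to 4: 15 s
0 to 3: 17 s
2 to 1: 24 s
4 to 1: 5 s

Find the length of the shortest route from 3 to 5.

Running Dijkstra from 3:
3: 0
0: 17  (via 3)
2: 18  (via 3)
4: 31  (via 0)
1: 36  (via 4)
7: 36  (via 2)
6: 39  (via 0)
5: 46  (via 4)
Shortest route: 3–0–4–5 = 46 s.

46 s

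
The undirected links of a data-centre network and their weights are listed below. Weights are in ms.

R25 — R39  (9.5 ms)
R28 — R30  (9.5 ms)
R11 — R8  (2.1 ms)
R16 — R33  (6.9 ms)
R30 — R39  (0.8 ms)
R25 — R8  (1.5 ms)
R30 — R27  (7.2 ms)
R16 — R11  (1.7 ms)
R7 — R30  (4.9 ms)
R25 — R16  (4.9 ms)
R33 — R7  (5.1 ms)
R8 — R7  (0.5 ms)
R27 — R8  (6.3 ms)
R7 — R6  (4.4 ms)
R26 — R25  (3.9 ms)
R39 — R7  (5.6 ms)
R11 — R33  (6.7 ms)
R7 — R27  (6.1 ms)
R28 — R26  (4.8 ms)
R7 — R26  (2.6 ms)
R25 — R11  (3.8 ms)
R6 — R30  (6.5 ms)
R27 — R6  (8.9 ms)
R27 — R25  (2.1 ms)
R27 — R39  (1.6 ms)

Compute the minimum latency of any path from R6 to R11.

Compare a few routes:
R6 - R7 - R8 - R25 - R11: 4.4+0.5+1.5+3.8 = 10.2
R6 - R7 - R8 - R11: 4.4+0.5+2.1 = 7
Cheapest is R6 - R7 - R8 - R11 at 7 ms.

7 ms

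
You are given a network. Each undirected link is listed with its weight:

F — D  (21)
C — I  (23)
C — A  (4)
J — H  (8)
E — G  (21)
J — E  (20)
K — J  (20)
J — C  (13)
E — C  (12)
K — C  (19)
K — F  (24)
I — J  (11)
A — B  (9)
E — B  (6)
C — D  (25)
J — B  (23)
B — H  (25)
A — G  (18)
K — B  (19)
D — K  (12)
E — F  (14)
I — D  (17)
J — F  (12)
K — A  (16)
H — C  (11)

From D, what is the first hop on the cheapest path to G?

K

Enumerating some paths:
D → F → E → G: 21+14+21 = 56
D → K → C → A → G: 12+19+4+18 = 53
D → K → A → G: 12+16+18 = 46
D → C → A → G: 25+4+18 = 47
The minimum is 46 via D → K → A → G.
So from D the first move is to K.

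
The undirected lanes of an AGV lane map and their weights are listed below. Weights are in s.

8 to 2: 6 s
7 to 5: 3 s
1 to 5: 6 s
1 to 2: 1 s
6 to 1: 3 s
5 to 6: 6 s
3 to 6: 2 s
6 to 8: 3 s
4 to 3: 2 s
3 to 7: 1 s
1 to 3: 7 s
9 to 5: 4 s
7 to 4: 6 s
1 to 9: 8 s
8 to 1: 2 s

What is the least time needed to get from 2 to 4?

Settle nodes by increasing distance from 2:
2: 0
1: 1  (via 2)
8: 3  (via 1)
6: 4  (via 1)
3: 6  (via 6)
5: 7  (via 1)
7: 7  (via 3)
4: 8  (via 3)
Shortest route: 2 → 1 → 6 → 3 → 4 = 8 s.

8 s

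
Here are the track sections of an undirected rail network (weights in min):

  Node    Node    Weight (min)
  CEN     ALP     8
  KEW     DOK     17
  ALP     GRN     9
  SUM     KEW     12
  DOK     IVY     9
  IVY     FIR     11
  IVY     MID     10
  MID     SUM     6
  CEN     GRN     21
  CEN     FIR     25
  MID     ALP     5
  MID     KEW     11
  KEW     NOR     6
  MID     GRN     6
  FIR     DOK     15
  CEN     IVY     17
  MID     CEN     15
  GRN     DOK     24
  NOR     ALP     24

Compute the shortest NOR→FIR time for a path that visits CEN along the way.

55 min

Best NOR to CEN: NOR → KEW → MID → ALP → CEN costing 30
Shortest CEN→FIR: CEN → FIR = 25
Total via CEN: 30 + 25 = 55 min.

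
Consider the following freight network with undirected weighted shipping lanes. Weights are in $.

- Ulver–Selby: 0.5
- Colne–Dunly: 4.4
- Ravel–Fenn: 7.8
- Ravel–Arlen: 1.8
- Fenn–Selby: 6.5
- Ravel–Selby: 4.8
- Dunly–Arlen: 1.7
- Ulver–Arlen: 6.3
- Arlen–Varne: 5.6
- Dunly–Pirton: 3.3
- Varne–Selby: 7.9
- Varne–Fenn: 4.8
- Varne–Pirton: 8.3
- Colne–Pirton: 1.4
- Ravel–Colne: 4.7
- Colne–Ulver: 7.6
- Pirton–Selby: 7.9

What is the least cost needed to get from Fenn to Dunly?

$11.3

Candidate routes:
Fenn → Selby → Ulver → Arlen → Dunly: 6.5+0.5+6.3+1.7 = 15
Fenn → Ravel → Arlen → Dunly: 7.8+1.8+1.7 = 11.3
Fenn → Varne → Arlen → Dunly: 4.8+5.6+1.7 = 12.1
Fenn → Selby → Ravel → Arlen → Dunly: 6.5+4.8+1.8+1.7 = 14.8
The minimum is $11.3 via Fenn → Ravel → Arlen → Dunly.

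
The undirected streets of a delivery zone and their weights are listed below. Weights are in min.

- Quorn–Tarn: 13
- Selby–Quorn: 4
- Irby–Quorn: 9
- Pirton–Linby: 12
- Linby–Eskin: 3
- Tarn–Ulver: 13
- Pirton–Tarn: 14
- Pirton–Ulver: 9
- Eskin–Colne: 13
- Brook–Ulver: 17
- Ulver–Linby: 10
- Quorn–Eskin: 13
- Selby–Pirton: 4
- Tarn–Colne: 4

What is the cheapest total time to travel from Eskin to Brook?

30 min

Shortest distances from Eskin:
Eskin: 0
Linby: 3  (via Eskin)
Quorn: 13  (via Eskin)
Ulver: 13  (via Linby)
Colne: 13  (via Eskin)
Pirton: 15  (via Linby)
Selby: 17  (via Quorn)
Tarn: 17  (via Colne)
Irby: 22  (via Quorn)
Brook: 30  (via Ulver)
Shortest route: Eskin–Linby–Ulver–Brook = 30 min.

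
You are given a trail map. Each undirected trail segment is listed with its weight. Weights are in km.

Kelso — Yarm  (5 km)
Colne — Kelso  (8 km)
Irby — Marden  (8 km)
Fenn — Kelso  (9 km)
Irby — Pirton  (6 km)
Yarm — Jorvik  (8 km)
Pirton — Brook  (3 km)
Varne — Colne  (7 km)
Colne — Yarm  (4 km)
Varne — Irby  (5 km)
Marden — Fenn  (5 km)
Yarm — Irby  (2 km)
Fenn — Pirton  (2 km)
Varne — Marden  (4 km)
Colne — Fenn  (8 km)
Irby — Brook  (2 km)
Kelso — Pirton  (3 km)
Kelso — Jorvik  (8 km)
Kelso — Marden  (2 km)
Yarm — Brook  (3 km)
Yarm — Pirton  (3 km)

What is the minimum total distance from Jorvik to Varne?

14 km

Compare a few routes:
Jorvik → Yarm → Irby → Varne: 8+2+5 = 15
Jorvik → Yarm → Brook → Irby → Varne: 8+3+2+5 = 18
Jorvik → Kelso → Marden → Varne: 8+2+4 = 14
The minimum is 14 km via Jorvik → Kelso → Marden → Varne.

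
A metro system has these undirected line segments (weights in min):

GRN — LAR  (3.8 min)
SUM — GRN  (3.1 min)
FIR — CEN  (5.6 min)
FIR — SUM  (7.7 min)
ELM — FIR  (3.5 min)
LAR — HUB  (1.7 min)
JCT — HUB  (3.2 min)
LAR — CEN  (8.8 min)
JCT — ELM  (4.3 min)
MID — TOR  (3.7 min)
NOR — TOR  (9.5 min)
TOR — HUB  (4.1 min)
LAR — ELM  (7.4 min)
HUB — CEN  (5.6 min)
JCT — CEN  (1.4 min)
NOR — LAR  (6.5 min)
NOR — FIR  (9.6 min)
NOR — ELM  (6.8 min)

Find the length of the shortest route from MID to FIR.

18 min

Enumerating some paths:
MID–TOR–HUB–JCT–CEN–FIR: 3.7+4.1+3.2+1.4+5.6 = 18
MID–TOR–HUB–JCT–ELM–FIR: 3.7+4.1+3.2+4.3+3.5 = 18.8
MID–TOR–HUB–LAR–ELM–FIR: 3.7+4.1+1.7+7.4+3.5 = 20.4
MID–TOR–HUB–CEN–FIR: 3.7+4.1+5.6+5.6 = 19
The minimum is 18 min via MID–TOR–HUB–JCT–CEN–FIR.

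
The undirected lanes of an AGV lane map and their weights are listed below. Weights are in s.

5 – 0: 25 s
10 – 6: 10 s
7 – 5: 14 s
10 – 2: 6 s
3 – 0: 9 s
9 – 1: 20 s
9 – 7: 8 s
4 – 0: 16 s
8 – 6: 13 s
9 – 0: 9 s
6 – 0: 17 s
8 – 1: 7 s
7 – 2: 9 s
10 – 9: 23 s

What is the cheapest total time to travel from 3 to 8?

Shortest distances from 3:
3: 0
0: 9  (via 3)
9: 18  (via 0)
4: 25  (via 0)
6: 26  (via 0)
7: 26  (via 9)
5: 34  (via 0)
2: 35  (via 7)
10: 36  (via 6)
1: 38  (via 9)
8: 39  (via 6)
Shortest route: 3 → 0 → 6 → 8 = 39 s.

39 s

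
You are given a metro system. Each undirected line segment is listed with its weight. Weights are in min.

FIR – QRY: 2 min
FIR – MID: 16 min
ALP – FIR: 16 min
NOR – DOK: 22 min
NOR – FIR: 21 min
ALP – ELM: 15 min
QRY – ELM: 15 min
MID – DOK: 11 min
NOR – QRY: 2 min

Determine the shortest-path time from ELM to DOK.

39 min

Compare a few routes:
ELM–QRY–NOR–DOK: 15+2+22 = 39
ELM–ALP–FIR–QRY–NOR–DOK: 15+16+2+2+22 = 57
ELM–ALP–FIR–MID–DOK: 15+16+16+11 = 58
ELM–QRY–FIR–MID–DOK: 15+2+16+11 = 44
The minimum is 39 min via ELM–QRY–NOR–DOK.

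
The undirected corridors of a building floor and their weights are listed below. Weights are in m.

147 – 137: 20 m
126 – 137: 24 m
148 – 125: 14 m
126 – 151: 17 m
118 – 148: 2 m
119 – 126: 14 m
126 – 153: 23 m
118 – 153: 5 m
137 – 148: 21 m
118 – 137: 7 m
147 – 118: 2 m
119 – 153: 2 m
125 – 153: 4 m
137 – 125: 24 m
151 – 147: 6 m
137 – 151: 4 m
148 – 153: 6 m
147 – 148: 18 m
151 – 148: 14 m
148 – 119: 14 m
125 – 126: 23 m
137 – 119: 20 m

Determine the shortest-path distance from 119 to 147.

9 m

Candidate routes:
119 - 153 - 148 - 118 - 147: 2+6+2+2 = 12
119 - 153 - 118 - 147: 2+5+2 = 9
Cheapest is 119 - 153 - 118 - 147 at 9 m.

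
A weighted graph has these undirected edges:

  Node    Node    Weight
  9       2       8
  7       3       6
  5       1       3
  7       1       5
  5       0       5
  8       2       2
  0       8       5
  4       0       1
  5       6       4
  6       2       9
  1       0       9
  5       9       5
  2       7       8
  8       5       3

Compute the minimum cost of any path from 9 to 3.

19

Candidate routes:
9 → 5 → 8 → 2 → 7 → 3: 5+3+2+8+6 = 24
9 → 5 → 1 → 7 → 3: 5+3+5+6 = 19
9 → 2 → 7 → 3: 8+8+6 = 22
9 → 2 → 8 → 5 → 1 → 7 → 3: 8+2+3+3+5+6 = 27
Cheapest is 9 → 5 → 1 → 7 → 3 at 19.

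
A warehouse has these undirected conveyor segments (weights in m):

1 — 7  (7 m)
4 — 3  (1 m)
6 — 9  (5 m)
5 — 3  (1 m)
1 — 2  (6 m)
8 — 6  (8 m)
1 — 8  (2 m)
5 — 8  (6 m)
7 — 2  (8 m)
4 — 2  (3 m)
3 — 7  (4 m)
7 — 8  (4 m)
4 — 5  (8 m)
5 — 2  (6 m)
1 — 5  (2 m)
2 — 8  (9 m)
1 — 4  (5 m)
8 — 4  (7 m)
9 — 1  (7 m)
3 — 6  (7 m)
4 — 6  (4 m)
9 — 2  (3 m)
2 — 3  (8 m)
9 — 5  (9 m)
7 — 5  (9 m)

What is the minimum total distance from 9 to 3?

7 m

Shortest distances from 9:
9: 0
2: 3  (via 9)
6: 5  (via 9)
4: 6  (via 2)
1: 7  (via 9)
3: 7  (via 4)
Shortest route: 9–2–4–3 = 7 m.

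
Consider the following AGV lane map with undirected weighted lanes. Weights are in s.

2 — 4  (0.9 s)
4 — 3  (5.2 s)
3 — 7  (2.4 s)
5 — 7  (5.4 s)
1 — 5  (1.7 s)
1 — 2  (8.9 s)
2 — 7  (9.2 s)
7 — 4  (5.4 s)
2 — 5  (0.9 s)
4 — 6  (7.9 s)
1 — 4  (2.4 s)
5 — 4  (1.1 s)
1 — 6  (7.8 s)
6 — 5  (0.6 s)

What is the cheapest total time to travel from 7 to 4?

5.4 s

Enumerating some paths:
7 - 4: 5.4 = 5.4
7 - 5 - 4: 5.4+1.1 = 6.5
Cheapest is 7 - 4 at 5.4 s.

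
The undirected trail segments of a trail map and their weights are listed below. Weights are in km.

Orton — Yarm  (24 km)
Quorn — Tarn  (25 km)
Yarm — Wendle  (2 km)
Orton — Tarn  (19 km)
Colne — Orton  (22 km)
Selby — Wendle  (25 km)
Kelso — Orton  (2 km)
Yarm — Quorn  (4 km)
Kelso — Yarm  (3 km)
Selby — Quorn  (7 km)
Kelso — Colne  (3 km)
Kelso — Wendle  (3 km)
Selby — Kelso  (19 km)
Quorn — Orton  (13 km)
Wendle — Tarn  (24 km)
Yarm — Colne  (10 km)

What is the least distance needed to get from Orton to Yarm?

Candidate routes:
Orton → Kelso → Yarm: 2+3 = 5
Orton → Kelso → Wendle → Yarm: 2+3+2 = 7
Cheapest is Orton → Kelso → Yarm at 5 km.

5 km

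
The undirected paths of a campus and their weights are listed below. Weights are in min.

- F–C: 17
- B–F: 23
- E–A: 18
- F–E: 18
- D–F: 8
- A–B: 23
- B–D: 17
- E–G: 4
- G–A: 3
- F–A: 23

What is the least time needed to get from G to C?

Candidate routes:
G–A–F–C: 3+23+17 = 43
G–A–E–F–C: 3+18+18+17 = 56
G–E–F–C: 4+18+17 = 39
The minimum is 39 min via G–E–F–C.

39 min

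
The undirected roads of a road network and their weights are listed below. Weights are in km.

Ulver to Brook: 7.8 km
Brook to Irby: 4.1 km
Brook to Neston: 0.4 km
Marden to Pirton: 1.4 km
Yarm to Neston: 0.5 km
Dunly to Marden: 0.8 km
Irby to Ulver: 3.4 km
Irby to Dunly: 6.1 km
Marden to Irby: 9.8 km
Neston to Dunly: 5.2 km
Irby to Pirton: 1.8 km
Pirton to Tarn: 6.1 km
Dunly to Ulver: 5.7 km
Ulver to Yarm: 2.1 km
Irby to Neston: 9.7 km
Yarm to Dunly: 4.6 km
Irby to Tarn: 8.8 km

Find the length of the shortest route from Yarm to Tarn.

12.9 km

Settle nodes by increasing distance from Yarm:
Yarm: 0
Neston: 0.5  (via Yarm)
Brook: 0.9  (via Neston)
Ulver: 2.1  (via Yarm)
Dunly: 4.6  (via Yarm)
Irby: 5  (via Brook)
Marden: 5.4  (via Dunly)
Pirton: 6.8  (via Irby)
Tarn: 12.9  (via Pirton)
Shortest route: Yarm–Neston–Brook–Irby–Pirton–Tarn = 12.9 km.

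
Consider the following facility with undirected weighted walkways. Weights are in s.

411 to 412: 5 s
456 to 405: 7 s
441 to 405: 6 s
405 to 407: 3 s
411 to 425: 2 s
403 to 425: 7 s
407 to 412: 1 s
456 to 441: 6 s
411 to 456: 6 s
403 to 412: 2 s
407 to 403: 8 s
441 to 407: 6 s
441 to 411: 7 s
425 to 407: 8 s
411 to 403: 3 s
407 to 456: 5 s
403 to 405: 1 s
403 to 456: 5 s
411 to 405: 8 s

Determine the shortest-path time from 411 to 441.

7 s

Settle nodes by increasing distance from 411:
411: 0
425: 2  (via 411)
403: 3  (via 411)
405: 4  (via 403)
412: 5  (via 411)
407: 6  (via 412)
456: 6  (via 411)
441: 7  (via 411)
Shortest route: 411–441 = 7 s.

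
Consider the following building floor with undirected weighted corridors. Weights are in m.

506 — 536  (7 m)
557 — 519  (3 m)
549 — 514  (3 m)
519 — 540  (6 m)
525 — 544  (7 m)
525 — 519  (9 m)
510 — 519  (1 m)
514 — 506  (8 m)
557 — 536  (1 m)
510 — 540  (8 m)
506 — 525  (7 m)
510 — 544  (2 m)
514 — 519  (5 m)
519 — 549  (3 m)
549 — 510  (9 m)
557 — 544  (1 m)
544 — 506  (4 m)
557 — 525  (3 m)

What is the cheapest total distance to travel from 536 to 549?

7 m

Running Dijkstra from 536:
536: 0
557: 1  (via 536)
544: 2  (via 557)
519: 4  (via 557)
510: 4  (via 544)
525: 4  (via 557)
506: 6  (via 544)
549: 7  (via 519)
Shortest route: 536 → 557 → 519 → 549 = 7 m.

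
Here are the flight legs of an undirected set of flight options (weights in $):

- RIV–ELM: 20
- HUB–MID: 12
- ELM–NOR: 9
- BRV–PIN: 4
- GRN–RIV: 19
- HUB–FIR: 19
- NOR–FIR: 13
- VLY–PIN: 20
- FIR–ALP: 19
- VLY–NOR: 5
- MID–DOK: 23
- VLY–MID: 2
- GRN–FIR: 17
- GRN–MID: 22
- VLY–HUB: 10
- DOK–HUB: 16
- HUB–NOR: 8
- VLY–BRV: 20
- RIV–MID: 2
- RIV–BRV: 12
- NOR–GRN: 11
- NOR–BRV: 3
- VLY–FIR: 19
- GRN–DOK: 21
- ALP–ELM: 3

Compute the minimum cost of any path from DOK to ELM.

Candidate routes:
DOK–HUB–NOR–ELM: 16+8+9 = 33
DOK–MID–VLY–NOR–ELM: 23+2+5+9 = 39
The minimum is $33 via DOK–HUB–NOR–ELM.

$33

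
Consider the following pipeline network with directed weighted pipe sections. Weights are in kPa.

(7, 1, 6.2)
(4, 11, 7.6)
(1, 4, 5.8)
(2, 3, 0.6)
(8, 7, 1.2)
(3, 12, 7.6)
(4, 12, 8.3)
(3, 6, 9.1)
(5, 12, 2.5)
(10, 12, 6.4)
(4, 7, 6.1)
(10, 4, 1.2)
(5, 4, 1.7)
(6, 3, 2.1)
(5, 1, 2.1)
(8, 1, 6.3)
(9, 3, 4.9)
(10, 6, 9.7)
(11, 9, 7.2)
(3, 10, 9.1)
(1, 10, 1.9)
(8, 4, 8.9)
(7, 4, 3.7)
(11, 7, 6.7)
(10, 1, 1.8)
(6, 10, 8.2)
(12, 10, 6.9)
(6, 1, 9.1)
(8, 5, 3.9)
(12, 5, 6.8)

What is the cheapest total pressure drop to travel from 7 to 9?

Candidate routes:
7 → 1 → 10 → 4 → 11 → 9: 6.2+1.9+1.2+7.6+7.2 = 24.1
7 → 1 → 4 → 11 → 9: 6.2+5.8+7.6+7.2 = 26.8
7 → 4 → 11 → 9: 3.7+7.6+7.2 = 18.5
The minimum is 18.5 kPa via 7 → 4 → 11 → 9.

18.5 kPa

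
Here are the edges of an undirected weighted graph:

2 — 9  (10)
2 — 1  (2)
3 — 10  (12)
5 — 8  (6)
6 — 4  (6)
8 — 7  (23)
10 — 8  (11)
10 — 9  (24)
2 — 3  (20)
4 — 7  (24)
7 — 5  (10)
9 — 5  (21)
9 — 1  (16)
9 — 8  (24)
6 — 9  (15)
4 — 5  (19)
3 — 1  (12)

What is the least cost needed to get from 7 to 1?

43

Shortest distances from 7:
7: 0
5: 10  (via 7)
8: 16  (via 5)
4: 24  (via 7)
10: 27  (via 8)
6: 30  (via 4)
9: 31  (via 5)
3: 39  (via 10)
2: 41  (via 9)
1: 43  (via 2)
Shortest route: 7 → 5 → 9 → 2 → 1 = 43.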